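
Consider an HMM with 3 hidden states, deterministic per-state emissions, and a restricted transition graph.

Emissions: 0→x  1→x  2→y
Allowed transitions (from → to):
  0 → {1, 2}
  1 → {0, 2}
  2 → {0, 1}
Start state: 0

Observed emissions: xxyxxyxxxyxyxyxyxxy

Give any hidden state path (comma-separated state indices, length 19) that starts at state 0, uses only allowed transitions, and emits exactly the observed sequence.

0,1,2,0,1,2,1,0,1,2,1,2,1,2,0,2,1,0,2

  pos 0: x in {0,1}, choose 0; start
  pos 1: x in {0,1}, choose 1; 0->1 ok
  pos 2: y in {2}, choose 2; 1->2 ok
  pos 3: x in {0,1}, choose 0; 2->0 ok
  pos 4: x in {0,1}, choose 1; 0->1 ok
  pos 5: y in {2}, choose 2; 1->2 ok
  pos 6: x in {0,1}, choose 1; 2->1 ok
  pos 7: x in {0,1}, choose 0; 1->0 ok
  pos 8: x in {0,1}, choose 1; 0->1 ok
  pos 9: y in {2}, choose 2; 1->2 ok
  pos 10: x in {0,1}, choose 1; 2->1 ok
  pos 11: y in {2}, choose 2; 1->2 ok
  pos 12: x in {0,1}, choose 1; 2->1 ok
  pos 13: y in {2}, choose 2; 1->2 ok
  pos 14: x in {0,1}, choose 0; 2->0 ok
  pos 15: y in {2}, choose 2; 0->2 ok
  pos 16: x in {0,1}, choose 1; 2->1 ok
  pos 17: x in {0,1}, choose 0; 1->0 ok
  pos 18: y in {2}, choose 2; 0->2 ok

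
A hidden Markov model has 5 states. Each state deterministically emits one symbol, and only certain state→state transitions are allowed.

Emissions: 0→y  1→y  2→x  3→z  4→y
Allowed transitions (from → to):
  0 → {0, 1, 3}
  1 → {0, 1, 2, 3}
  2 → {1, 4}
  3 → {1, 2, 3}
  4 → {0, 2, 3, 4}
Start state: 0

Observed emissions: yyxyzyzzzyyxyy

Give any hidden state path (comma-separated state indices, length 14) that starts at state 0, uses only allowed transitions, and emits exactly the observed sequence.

0,1,2,1,3,1,3,3,3,1,1,2,1,1

  pos 0: y in {0,1,4}, choose 0; start
  pos 1: y in {0,1,4}, choose 1; 0->1 ok
  pos 2: x in {2}, choose 2; 1->2 ok
  pos 3: y in {0,1,4}, choose 1; 2->1 ok
  pos 4: z in {3}, choose 3; 1->3 ok
  pos 5: y in {0,1,4}, choose 1; 3->1 ok
  pos 6: z in {3}, choose 3; 1->3 ok
  pos 7: z in {3}, choose 3; 3->3 ok
  pos 8: z in {3}, choose 3; 3->3 ok
  pos 9: y in {0,1,4}, choose 1; 3->1 ok
  pos 10: y in {0,1,4}, choose 1; 1->1 ok
  pos 11: x in {2}, choose 2; 1->2 ok
  pos 12: y in {0,1,4}, choose 1; 2->1 ok
  pos 13: y in {0,1,4}, choose 1; 1->1 ok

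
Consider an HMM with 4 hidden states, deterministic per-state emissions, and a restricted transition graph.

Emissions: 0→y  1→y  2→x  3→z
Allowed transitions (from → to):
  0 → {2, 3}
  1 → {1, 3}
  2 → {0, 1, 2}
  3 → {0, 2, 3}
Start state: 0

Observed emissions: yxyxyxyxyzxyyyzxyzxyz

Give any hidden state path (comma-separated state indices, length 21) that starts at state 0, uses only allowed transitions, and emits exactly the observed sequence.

  t0 'y' -> {0,1}, take 0 (start)
  t1 'x' -> {2}, take 2 (0->2 ok)
  t2 'y' -> {0,1}, take 0 (2->0 ok)
  t3 'x' -> {2}, take 2 (0->2 ok)
  t4 'y' -> {0,1}, take 0 (2->0 ok)
  t5 'x' -> {2}, take 2 (0->2 ok)
  t6 'y' -> {0,1}, take 0 (2->0 ok)
  t7 'x' -> {2}, take 2 (0->2 ok)
  t8 'y' -> {0,1}, take 0 (2->0 ok)
  t9 'z' -> {3}, take 3 (0->3 ok)
  t10 'x' -> {2}, take 2 (3->2 ok)
  t11 'y' -> {0,1}, take 1 (2->1 ok)
  t12 'y' -> {0,1}, take 1 (1->1 ok)
  t13 'y' -> {0,1}, take 1 (1->1 ok)
  t14 'z' -> {3}, take 3 (1->3 ok)
  t15 'x' -> {2}, take 2 (3->2 ok)
  t16 'y' -> {0,1}, take 1 (2->1 ok)
  t17 'z' -> {3}, take 3 (1->3 ok)
  t18 'x' -> {2}, take 2 (3->2 ok)
  t19 'y' -> {0,1}, take 1 (2->1 ok)
  t20 'z' -> {3}, take 3 (1->3 ok)

0,2,0,2,0,2,0,2,0,3,2,1,1,1,3,2,1,3,2,1,3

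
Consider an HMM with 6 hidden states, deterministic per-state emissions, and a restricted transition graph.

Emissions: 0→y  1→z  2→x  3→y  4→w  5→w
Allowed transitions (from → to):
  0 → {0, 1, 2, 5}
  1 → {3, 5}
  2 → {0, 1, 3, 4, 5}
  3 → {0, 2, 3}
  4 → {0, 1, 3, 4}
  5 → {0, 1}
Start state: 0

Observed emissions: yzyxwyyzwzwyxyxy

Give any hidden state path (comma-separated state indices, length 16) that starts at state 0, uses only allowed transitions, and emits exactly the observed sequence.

0,1,3,2,4,3,0,1,5,1,5,0,2,0,2,3

  t0 'y' -> {0,3}, take 0 (start)
  t1 'z' -> {1}, take 1 (0->1 ok)
  t2 'y' -> {0,3}, take 3 (1->3 ok)
  t3 'x' -> {2}, take 2 (3->2 ok)
  t4 'w' -> {4,5}, take 4 (2->4 ok)
  t5 'y' -> {0,3}, take 3 (4->3 ok)
  t6 'y' -> {0,3}, take 0 (3->0 ok)
  t7 'z' -> {1}, take 1 (0->1 ok)
  t8 'w' -> {4,5}, take 5 (1->5 ok)
  t9 'z' -> {1}, take 1 (5->1 ok)
  t10 'w' -> {4,5}, take 5 (1->5 ok)
  t11 'y' -> {0,3}, take 0 (5->0 ok)
  t12 'x' -> {2}, take 2 (0->2 ok)
  t13 'y' -> {0,3}, take 0 (2->0 ok)
  t14 'x' -> {2}, take 2 (0->2 ok)
  t15 'y' -> {0,3}, take 3 (2->3 ok)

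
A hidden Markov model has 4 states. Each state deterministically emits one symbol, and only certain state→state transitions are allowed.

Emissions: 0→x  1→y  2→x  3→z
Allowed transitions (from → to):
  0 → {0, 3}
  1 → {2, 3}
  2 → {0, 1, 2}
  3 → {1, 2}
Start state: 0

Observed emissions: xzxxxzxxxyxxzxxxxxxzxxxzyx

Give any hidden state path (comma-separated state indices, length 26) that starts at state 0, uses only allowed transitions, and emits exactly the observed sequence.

  [0] x  {0,2}  => 0  start
  [1] z  {3}  => 3  0->3 ok
  [2] x  {0,2}  => 2  3->2 ok
  [3] x  {0,2}  => 0  2->0 ok
  [4] x  {0,2}  => 0  0->0 ok
  [5] z  {3}  => 3  0->3 ok
  [6] x  {0,2}  => 2  3->2 ok
  [7] x  {0,2}  => 2  2->2 ok
  [8] x  {0,2}  => 2  2->2 ok
  [9] y  {1}  => 1  2->1 ok
  [10] x  {0,2}  => 2  1->2 ok
  [11] x  {0,2}  => 0  2->0 ok
  [12] z  {3}  => 3  0->3 ok
  [13] x  {0,2}  => 2  3->2 ok
  [14] x  {0,2}  => 2  2->2 ok
  [15] x  {0,2}  => 2  2->2 ok
  [16] x  {0,2}  => 0  2->0 ok
  [17] x  {0,2}  => 0  0->0 ok
  [18] x  {0,2}  => 0  0->0 ok
  [19] z  {3}  => 3  0->3 ok
  [20] x  {0,2}  => 2  3->2 ok
  [21] x  {0,2}  => 2  2->2 ok
  [22] x  {0,2}  => 0  2->0 ok
  [23] z  {3}  => 3  0->3 ok
  [24] y  {1}  => 1  3->1 ok
  [25] x  {0,2}  => 2  1->2 ok

0,3,2,0,0,3,2,2,2,1,2,0,3,2,2,2,0,0,0,3,2,2,0,3,1,2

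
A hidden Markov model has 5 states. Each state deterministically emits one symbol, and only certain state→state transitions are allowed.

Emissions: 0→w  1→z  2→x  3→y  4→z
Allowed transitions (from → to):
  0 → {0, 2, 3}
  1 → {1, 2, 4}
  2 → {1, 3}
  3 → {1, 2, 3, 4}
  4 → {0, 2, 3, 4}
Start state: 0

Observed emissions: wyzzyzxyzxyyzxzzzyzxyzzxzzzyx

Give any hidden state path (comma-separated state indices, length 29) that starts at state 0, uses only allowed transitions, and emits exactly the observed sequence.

  t0 'w' -> {0}, take 0 (start)
  t1 'y' -> {3}, take 3 (0->3 ok)
  t2 'z' -> {1,4}, take 4 (3->4 ok)
  t3 'z' -> {1,4}, take 4 (4->4 ok)
  t4 'y' -> {3}, take 3 (4->3 ok)
  t5 'z' -> {1,4}, take 4 (3->4 ok)
  t6 'x' -> {2}, take 2 (4->2 ok)
  t7 'y' -> {3}, take 3 (2->3 ok)
  t8 'z' -> {1,4}, take 4 (3->4 ok)
  t9 'x' -> {2}, take 2 (4->2 ok)
  t10 'y' -> {3}, take 3 (2->3 ok)
  t11 'y' -> {3}, take 3 (3->3 ok)
  t12 'z' -> {1,4}, take 1 (3->1 ok)
  t13 'x' -> {2}, take 2 (1->2 ok)
  t14 'z' -> {1,4}, take 1 (2->1 ok)
  t15 'z' -> {1,4}, take 1 (1->1 ok)
  t16 'z' -> {1,4}, take 4 (1->4 ok)
  t17 'y' -> {3}, take 3 (4->3 ok)
  t18 'z' -> {1,4}, take 1 (3->1 ok)
  t19 'x' -> {2}, take 2 (1->2 ok)
  t20 'y' -> {3}, take 3 (2->3 ok)
  t21 'z' -> {1,4}, take 1 (3->1 ok)
  t22 'z' -> {1,4}, take 1 (1->1 ok)
  t23 'x' -> {2}, take 2 (1->2 ok)
  t24 'z' -> {1,4}, take 1 (2->1 ok)
  t25 'z' -> {1,4}, take 1 (1->1 ok)
  t26 'z' -> {1,4}, take 4 (1->4 ok)
  t27 'y' -> {3}, take 3 (4->3 ok)
  t28 'x' -> {2}, take 2 (3->2 ok)

0,3,4,4,3,4,2,3,4,2,3,3,1,2,1,1,4,3,1,2,3,1,1,2,1,1,4,3,2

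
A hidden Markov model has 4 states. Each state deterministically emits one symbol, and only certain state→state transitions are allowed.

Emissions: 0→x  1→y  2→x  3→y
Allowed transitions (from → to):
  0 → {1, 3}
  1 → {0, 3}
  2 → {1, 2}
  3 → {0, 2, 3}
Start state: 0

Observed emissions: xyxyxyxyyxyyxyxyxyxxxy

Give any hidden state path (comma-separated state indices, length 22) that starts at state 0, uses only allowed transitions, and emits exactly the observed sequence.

0,1,0,1,0,3,0,1,3,2,1,3,2,1,0,1,0,3,2,2,2,1

  0: obs=x cand={0,2} pick 0 [start]
  1: obs=y cand={1,3} pick 1 [0->1 ok]
  2: obs=x cand={0,2} pick 0 [1->0 ok]
  3: obs=y cand={1,3} pick 1 [0->1 ok]
  4: obs=x cand={0,2} pick 0 [1->0 ok]
  5: obs=y cand={1,3} pick 3 [0->3 ok]
  6: obs=x cand={0,2} pick 0 [3->0 ok]
  7: obs=y cand={1,3} pick 1 [0->1 ok]
  8: obs=y cand={1,3} pick 3 [1->3 ok]
  9: obs=x cand={0,2} pick 2 [3->2 ok]
  10: obs=y cand={1,3} pick 1 [2->1 ok]
  11: obs=y cand={1,3} pick 3 [1->3 ok]
  12: obs=x cand={0,2} pick 2 [3->2 ok]
  13: obs=y cand={1,3} pick 1 [2->1 ok]
  14: obs=x cand={0,2} pick 0 [1->0 ok]
  15: obs=y cand={1,3} pick 1 [0->1 ok]
  16: obs=x cand={0,2} pick 0 [1->0 ok]
  17: obs=y cand={1,3} pick 3 [0->3 ok]
  18: obs=x cand={0,2} pick 2 [3->2 ok]
  19: obs=x cand={0,2} pick 2 [2->2 ok]
  20: obs=x cand={0,2} pick 2 [2->2 ok]
  21: obs=y cand={1,3} pick 1 [2->1 ok]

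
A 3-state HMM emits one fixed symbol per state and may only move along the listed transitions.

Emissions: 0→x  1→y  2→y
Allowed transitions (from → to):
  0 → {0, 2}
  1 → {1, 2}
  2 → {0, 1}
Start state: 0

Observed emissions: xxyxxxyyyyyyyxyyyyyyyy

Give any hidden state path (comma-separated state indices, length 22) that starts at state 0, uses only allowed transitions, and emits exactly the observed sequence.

0,0,2,0,0,0,2,1,1,1,1,1,2,0,2,1,1,1,2,1,1,2

  0: obs=x cand={0} pick 0 [start]
  1: obs=x cand={0} pick 0 [0->0 ok]
  2: obs=y cand={1,2} pick 2 [0->2 ok]
  3: obs=x cand={0} pick 0 [2->0 ok]
  4: obs=x cand={0} pick 0 [0->0 ok]
  5: obs=x cand={0} pick 0 [0->0 ok]
  6: obs=y cand={1,2} pick 2 [0->2 ok]
  7: obs=y cand={1,2} pick 1 [2->1 ok]
  8: obs=y cand={1,2} pick 1 [1->1 ok]
  9: obs=y cand={1,2} pick 1 [1->1 ok]
  10: obs=y cand={1,2} pick 1 [1->1 ok]
  11: obs=y cand={1,2} pick 1 [1->1 ok]
  12: obs=y cand={1,2} pick 2 [1->2 ok]
  13: obs=x cand={0} pick 0 [2->0 ok]
  14: obs=y cand={1,2} pick 2 [0->2 ok]
  15: obs=y cand={1,2} pick 1 [2->1 ok]
  16: obs=y cand={1,2} pick 1 [1->1 ok]
  17: obs=y cand={1,2} pick 1 [1->1 ok]
  18: obs=y cand={1,2} pick 2 [1->2 ok]
  19: obs=y cand={1,2} pick 1 [2->1 ok]
  20: obs=y cand={1,2} pick 1 [1->1 ok]
  21: obs=y cand={1,2} pick 2 [1->2 ok]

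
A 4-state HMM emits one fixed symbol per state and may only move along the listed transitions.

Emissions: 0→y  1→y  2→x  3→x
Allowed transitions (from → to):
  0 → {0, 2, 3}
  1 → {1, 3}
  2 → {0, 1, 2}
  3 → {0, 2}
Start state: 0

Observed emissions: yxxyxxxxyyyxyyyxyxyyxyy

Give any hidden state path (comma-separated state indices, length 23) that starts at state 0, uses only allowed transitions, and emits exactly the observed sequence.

0,3,2,0,3,2,2,2,1,1,1,3,0,0,0,2,1,3,0,0,2,1,1

  t0 'y' -> {0,1}, take 0 (start)
  t1 'x' -> {2,3}, take 3 (0->3 ok)
  t2 'x' -> {2,3}, take 2 (3->2 ok)
  t3 'y' -> {0,1}, take 0 (2->0 ok)
  t4 'x' -> {2,3}, take 3 (0->3 ok)
  t5 'x' -> {2,3}, take 2 (3->2 ok)
  t6 'x' -> {2,3}, take 2 (2->2 ok)
  t7 'x' -> {2,3}, take 2 (2->2 ok)
  t8 'y' -> {0,1}, take 1 (2->1 ok)
  t9 'y' -> {0,1}, take 1 (1->1 ok)
  t10 'y' -> {0,1}, take 1 (1->1 ok)
  t11 'x' -> {2,3}, take 3 (1->3 ok)
  t12 'y' -> {0,1}, take 0 (3->0 ok)
  t13 'y' -> {0,1}, take 0 (0->0 ok)
  t14 'y' -> {0,1}, take 0 (0->0 ok)
  t15 'x' -> {2,3}, take 2 (0->2 ok)
  t16 'y' -> {0,1}, take 1 (2->1 ok)
  t17 'x' -> {2,3}, take 3 (1->3 ok)
  t18 'y' -> {0,1}, take 0 (3->0 ok)
  t19 'y' -> {0,1}, take 0 (0->0 ok)
  t20 'x' -> {2,3}, take 2 (0->2 ok)
  t21 'y' -> {0,1}, take 1 (2->1 ok)
  t22 'y' -> {0,1}, take 1 (1->1 ok)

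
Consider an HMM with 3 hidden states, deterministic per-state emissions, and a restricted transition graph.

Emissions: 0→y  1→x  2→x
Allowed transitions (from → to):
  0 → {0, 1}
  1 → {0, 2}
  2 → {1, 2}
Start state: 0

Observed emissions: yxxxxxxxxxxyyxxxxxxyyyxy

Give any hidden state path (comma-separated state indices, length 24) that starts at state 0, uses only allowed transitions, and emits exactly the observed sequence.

  t0 'y' -> {0}, take 0 (start)
  t1 'x' -> {1,2}, take 1 (0->1 ok)
  t2 'x' -> {1,2}, take 2 (1->2 ok)
  t3 'x' -> {1,2}, take 2 (2->2 ok)
  t4 'x' -> {1,2}, take 1 (2->1 ok)
  t5 'x' -> {1,2}, take 2 (1->2 ok)
  t6 'x' -> {1,2}, take 1 (2->1 ok)
  t7 'x' -> {1,2}, take 2 (1->2 ok)
  t8 'x' -> {1,2}, take 1 (2->1 ok)
  t9 'x' -> {1,2}, take 2 (1->2 ok)
  t10 'x' -> {1,2}, take 1 (2->1 ok)
  t11 'y' -> {0}, take 0 (1->0 ok)
  t12 'y' -> {0}, take 0 (0->0 ok)
  t13 'x' -> {1,2}, take 1 (0->1 ok)
  t14 'x' -> {1,2}, take 2 (1->2 ok)
  t15 'x' -> {1,2}, take 1 (2->1 ok)
  t16 'x' -> {1,2}, take 2 (1->2 ok)
  t17 'x' -> {1,2}, take 2 (2->2 ok)
  t18 'x' -> {1,2}, take 1 (2->1 ok)
  t19 'y' -> {0}, take 0 (1->0 ok)
  t20 'y' -> {0}, take 0 (0->0 ok)
  t21 'y' -> {0}, take 0 (0->0 ok)
  t22 'x' -> {1,2}, take 1 (0->1 ok)
  t23 'y' -> {0}, take 0 (1->0 ok)

0,1,2,2,1,2,1,2,1,2,1,0,0,1,2,1,2,2,1,0,0,0,1,0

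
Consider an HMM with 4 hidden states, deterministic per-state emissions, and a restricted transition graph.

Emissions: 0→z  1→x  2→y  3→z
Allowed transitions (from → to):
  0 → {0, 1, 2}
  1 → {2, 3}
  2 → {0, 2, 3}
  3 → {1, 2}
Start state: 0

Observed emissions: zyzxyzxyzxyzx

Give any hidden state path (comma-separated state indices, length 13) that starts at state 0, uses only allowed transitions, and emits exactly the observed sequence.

0,2,3,1,2,3,1,2,3,1,2,3,1

  pos 0: z in {0,3}, choose 0; start
  pos 1: y in {2}, choose 2; 0->2 ok
  pos 2: z in {0,3}, choose 3; 2->3 ok
  pos 3: x in {1}, choose 1; 3->1 ok
  pos 4: y in {2}, choose 2; 1->2 ok
  pos 5: z in {0,3}, choose 3; 2->3 ok
  pos 6: x in {1}, choose 1; 3->1 ok
  pos 7: y in {2}, choose 2; 1->2 ok
  pos 8: z in {0,3}, choose 3; 2->3 ok
  pos 9: x in {1}, choose 1; 3->1 ok
  pos 10: y in {2}, choose 2; 1->2 ok
  pos 11: z in {0,3}, choose 3; 2->3 ok
  pos 12: x in {1}, choose 1; 3->1 ok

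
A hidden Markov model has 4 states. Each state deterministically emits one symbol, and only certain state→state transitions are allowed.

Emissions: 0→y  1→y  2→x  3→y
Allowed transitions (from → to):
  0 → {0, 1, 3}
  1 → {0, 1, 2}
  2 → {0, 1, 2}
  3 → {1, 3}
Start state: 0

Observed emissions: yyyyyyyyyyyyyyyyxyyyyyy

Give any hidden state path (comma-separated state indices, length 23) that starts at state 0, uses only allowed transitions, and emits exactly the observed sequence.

  0: obs=y cand={0,1,3} pick 0 [start]
  1: obs=y cand={0,1,3} pick 0 [0->0 ok]
  2: obs=y cand={0,1,3} pick 0 [0->0 ok]
  3: obs=y cand={0,1,3} pick 1 [0->1 ok]
  4: obs=y cand={0,1,3} pick 1 [1->1 ok]
  5: obs=y cand={0,1,3} pick 1 [1->1 ok]
  6: obs=y cand={0,1,3} pick 0 [1->0 ok]
  7: obs=y cand={0,1,3} pick 3 [0->3 ok]
  8: obs=y cand={0,1,3} pick 3 [3->3 ok]
  9: obs=y cand={0,1,3} pick 3 [3->3 ok]
  10: obs=y cand={0,1,3} pick 1 [3->1 ok]
  11: obs=y cand={0,1,3} pick 1 [1->1 ok]
  12: obs=y cand={0,1,3} pick 1 [1->1 ok]
  13: obs=y cand={0,1,3} pick 0 [1->0 ok]
  14: obs=y cand={0,1,3} pick 3 [0->3 ok]
  15: obs=y cand={0,1,3} pick 1 [3->1 ok]
  16: obs=x cand={2} pick 2 [1->2 ok]
  17: obs=y cand={0,1,3} pick 1 [2->1 ok]
  18: obs=y cand={0,1,3} pick 0 [1->0 ok]
  19: obs=y cand={0,1,3} pick 3 [0->3 ok]
  20: obs=y cand={0,1,3} pick 1 [3->1 ok]
  21: obs=y cand={0,1,3} pick 0 [1->0 ok]
  22: obs=y cand={0,1,3} pick 3 [0->3 ok]

0,0,0,1,1,1,0,3,3,3,1,1,1,0,3,1,2,1,0,3,1,0,3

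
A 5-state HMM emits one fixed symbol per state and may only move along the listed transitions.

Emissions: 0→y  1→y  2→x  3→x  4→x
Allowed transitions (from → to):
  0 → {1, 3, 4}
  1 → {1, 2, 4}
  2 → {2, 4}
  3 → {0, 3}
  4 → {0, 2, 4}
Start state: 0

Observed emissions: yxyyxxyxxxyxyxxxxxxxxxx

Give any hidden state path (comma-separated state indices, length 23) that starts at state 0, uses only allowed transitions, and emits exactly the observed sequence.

0,3,0,1,4,4,0,3,3,3,0,4,0,4,2,2,2,4,4,2,4,2,4

  0: obs=y cand={0,1} pick 0 [start]
  1: obs=x cand={2,3,4} pick 3 [0->3 ok]
  2: obs=y cand={0,1} pick 0 [3->0 ok]
  3: obs=y cand={0,1} pick 1 [0->1 ok]
  4: obs=x cand={2,3,4} pick 4 [1->4 ok]
  5: obs=x cand={2,3,4} pick 4 [4->4 ok]
  6: obs=y cand={0,1} pick 0 [4->0 ok]
  7: obs=x cand={2,3,4} pick 3 [0->3 ok]
  8: obs=x cand={2,3,4} pick 3 [3->3 ok]
  9: obs=x cand={2,3,4} pick 3 [3->3 ok]
  10: obs=y cand={0,1} pick 0 [3->0 ok]
  11: obs=x cand={2,3,4} pick 4 [0->4 ok]
  12: obs=y cand={0,1} pick 0 [4->0 ok]
  13: obs=x cand={2,3,4} pick 4 [0->4 ok]
  14: obs=x cand={2,3,4} pick 2 [4->2 ok]
  15: obs=x cand={2,3,4} pick 2 [2->2 ok]
  16: obs=x cand={2,3,4} pick 2 [2->2 ok]
  17: obs=x cand={2,3,4} pick 4 [2->4 ok]
  18: obs=x cand={2,3,4} pick 4 [4->4 ok]
  19: obs=x cand={2,3,4} pick 2 [4->2 ok]
  20: obs=x cand={2,3,4} pick 4 [2->4 ok]
  21: obs=x cand={2,3,4} pick 2 [4->2 ok]
  22: obs=x cand={2,3,4} pick 4 [2->4 ok]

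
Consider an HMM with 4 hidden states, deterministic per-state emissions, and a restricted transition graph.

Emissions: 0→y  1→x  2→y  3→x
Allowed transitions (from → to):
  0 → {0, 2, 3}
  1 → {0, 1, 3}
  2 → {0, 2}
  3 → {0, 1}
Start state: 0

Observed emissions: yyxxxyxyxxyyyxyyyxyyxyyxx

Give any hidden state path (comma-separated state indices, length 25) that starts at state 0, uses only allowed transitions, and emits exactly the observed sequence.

  pos 0: y in {0,2}, choose 0; start
  pos 1: y in {0,2}, choose 0; 0->0 ok
  pos 2: x in {1,3}, choose 3; 0->3 ok
  pos 3: x in {1,3}, choose 1; 3->1 ok
  pos 4: x in {1,3}, choose 3; 1->3 ok
  pos 5: y in {0,2}, choose 0; 3->0 ok
  pos 6: x in {1,3}, choose 3; 0->3 ok
  pos 7: y in {0,2}, choose 0; 3->0 ok
  pos 8: x in {1,3}, choose 3; 0->3 ok
  pos 9: x in {1,3}, choose 1; 3->1 ok
  pos 10: y in {0,2}, choose 0; 1->0 ok
  pos 11: y in {0,2}, choose 2; 0->2 ok
  pos 12: y in {0,2}, choose 0; 2->0 ok
  pos 13: x in {1,3}, choose 3; 0->3 ok
  pos 14: y in {0,2}, choose 0; 3->0 ok
  pos 15: y in {0,2}, choose 2; 0->2 ok
  pos 16: y in {0,2}, choose 0; 2->0 ok
  pos 17: x in {1,3}, choose 3; 0->3 ok
  pos 18: y in {0,2}, choose 0; 3->0 ok
  pos 19: y in {0,2}, choose 0; 0->0 ok
  pos 20: x in {1,3}, choose 3; 0->3 ok
  pos 21: y in {0,2}, choose 0; 3->0 ok
  pos 22: y in {0,2}, choose 0; 0->0 ok
  pos 23: x in {1,3}, choose 3; 0->3 ok
  pos 24: x in {1,3}, choose 1; 3->1 ok

0,0,3,1,3,0,3,0,3,1,0,2,0,3,0,2,0,3,0,0,3,0,0,3,1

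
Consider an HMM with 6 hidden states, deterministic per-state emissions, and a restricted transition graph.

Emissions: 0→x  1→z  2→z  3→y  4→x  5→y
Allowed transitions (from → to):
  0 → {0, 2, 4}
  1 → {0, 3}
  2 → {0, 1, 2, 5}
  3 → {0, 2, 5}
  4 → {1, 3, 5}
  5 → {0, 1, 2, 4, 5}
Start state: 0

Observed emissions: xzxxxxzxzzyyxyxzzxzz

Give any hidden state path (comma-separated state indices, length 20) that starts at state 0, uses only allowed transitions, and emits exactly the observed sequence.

  pos 0: x in {0,4}, choose 0; start
  pos 1: z in {1,2}, choose 2; 0->2 ok
  pos 2: x in {0,4}, choose 0; 2->0 ok
  pos 3: x in {0,4}, choose 0; 0->0 ok
  pos 4: x in {0,4}, choose 0; 0->0 ok
  pos 5: x in {0,4}, choose 4; 0->4 ok
  pos 6: z in {1,2}, choose 1; 4->1 ok
  pos 7: x in {0,4}, choose 0; 1->0 ok
  pos 8: z in {1,2}, choose 2; 0->2 ok
  pos 9: z in {1,2}, choose 1; 2->1 ok
  pos 10: y in {3,5}, choose 3; 1->3 ok
  pos 11: y in {3,5}, choose 5; 3->5 ok
  pos 12: x in {0,4}, choose 4; 5->4 ok
  pos 13: y in {3,5}, choose 3; 4->3 ok
  pos 14: x in {0,4}, choose 0; 3->0 ok
  pos 15: z in {1,2}, choose 2; 0->2 ok
  pos 16: z in {1,2}, choose 1; 2->1 ok
  pos 17: x in {0,4}, choose 0; 1->0 ok
  pos 18: z in {1,2}, choose 2; 0->2 ok
  pos 19: z in {1,2}, choose 1; 2->1 ok

0,2,0,0,0,4,1,0,2,1,3,5,4,3,0,2,1,0,2,1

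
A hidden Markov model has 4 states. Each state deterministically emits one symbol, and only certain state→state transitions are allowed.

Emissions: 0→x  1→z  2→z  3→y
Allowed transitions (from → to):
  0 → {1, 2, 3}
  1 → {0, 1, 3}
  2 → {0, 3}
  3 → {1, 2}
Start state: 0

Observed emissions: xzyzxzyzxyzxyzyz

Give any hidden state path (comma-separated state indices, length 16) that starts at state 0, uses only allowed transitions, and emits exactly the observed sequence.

  [0] x  {0}  => 0  start
  [1] z  {1,2}  => 2  0->2 ok
  [2] y  {3}  => 3  2->3 ok
  [3] z  {1,2}  => 2  3->2 ok
  [4] x  {0}  => 0  2->0 ok
  [5] z  {1,2}  => 2  0->2 ok
  [6] y  {3}  => 3  2->3 ok
  [7] z  {1,2}  => 2  3->2 ok
  [8] x  {0}  => 0  2->0 ok
  [9] y  {3}  => 3  0->3 ok
  [10] z  {1,2}  => 2  3->2 ok
  [11] x  {0}  => 0  2->0 ok
  [12] y  {3}  => 3  0->3 ok
  [13] z  {1,2}  => 2  3->2 ok
  [14] y  {3}  => 3  2->3 ok
  [15] z  {1,2}  => 2  3->2 ok

0,2,3,2,0,2,3,2,0,3,2,0,3,2,3,2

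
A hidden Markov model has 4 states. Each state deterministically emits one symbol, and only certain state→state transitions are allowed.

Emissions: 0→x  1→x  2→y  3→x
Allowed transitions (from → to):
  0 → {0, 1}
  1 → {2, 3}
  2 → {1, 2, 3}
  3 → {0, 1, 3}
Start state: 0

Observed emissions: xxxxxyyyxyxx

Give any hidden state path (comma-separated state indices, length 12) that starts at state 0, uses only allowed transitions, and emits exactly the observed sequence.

  pos 0: x in {0,1,3}, choose 0; start
  pos 1: x in {0,1,3}, choose 0; 0->0 ok
  pos 2: x in {0,1,3}, choose 1; 0->1 ok
  pos 3: x in {0,1,3}, choose 3; 1->3 ok
  pos 4: x in {0,1,3}, choose 1; 3->1 ok
  pos 5: y in {2}, choose 2; 1->2 ok
  pos 6: y in {2}, choose 2; 2->2 ok
  pos 7: y in {2}, choose 2; 2->2 ok
  pos 8: x in {0,1,3}, choose 1; 2->1 ok
  pos 9: y in {2}, choose 2; 1->2 ok
  pos 10: x in {0,1,3}, choose 1; 2->1 ok
  pos 11: x in {0,1,3}, choose 3; 1->3 ok

0,0,1,3,1,2,2,2,1,2,1,3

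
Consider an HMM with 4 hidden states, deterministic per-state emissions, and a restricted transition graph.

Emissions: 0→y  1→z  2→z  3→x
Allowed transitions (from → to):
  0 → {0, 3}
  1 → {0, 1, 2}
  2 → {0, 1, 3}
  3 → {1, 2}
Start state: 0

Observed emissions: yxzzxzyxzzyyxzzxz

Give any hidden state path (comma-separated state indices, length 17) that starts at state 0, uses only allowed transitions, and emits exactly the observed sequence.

  0: obs=y cand={0} pick 0 [start]
  1: obs=x cand={3} pick 3 [0->3 ok]
  2: obs=z cand={1,2} pick 1 [3->1 ok]
  3: obs=z cand={1,2} pick 2 [1->2 ok]
  4: obs=x cand={3} pick 3 [2->3 ok]
  5: obs=z cand={1,2} pick 2 [3->2 ok]
  6: obs=y cand={0} pick 0 [2->0 ok]
  7: obs=x cand={3} pick 3 [0->3 ok]
  8: obs=z cand={1,2} pick 1 [3->1 ok]
  9: obs=z cand={1,2} pick 2 [1->2 ok]
  10: obs=y cand={0} pick 0 [2->0 ok]
  11: obs=y cand={0} pick 0 [0->0 ok]
  12: obs=x cand={3} pick 3 [0->3 ok]
  13: obs=z cand={1,2} pick 1 [3->1 ok]
  14: obs=z cand={1,2} pick 2 [1->2 ok]
  15: obs=x cand={3} pick 3 [2->3 ok]
  16: obs=z cand={1,2} pick 1 [3->1 ok]

0,3,1,2,3,2,0,3,1,2,0,0,3,1,2,3,1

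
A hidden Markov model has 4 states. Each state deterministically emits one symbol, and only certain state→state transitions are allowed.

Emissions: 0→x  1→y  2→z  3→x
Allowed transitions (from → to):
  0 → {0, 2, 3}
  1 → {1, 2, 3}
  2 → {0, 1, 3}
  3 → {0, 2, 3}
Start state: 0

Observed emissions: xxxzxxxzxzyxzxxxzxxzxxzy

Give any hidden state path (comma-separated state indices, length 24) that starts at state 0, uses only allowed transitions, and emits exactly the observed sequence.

  t0 'x' -> {0,3}, take 0 (start)
  t1 'x' -> {0,3}, take 3 (0->3 ok)
  t2 'x' -> {0,3}, take 3 (3->3 ok)
  t3 'z' -> {2}, take 2 (3->2 ok)
  t4 'x' -> {0,3}, take 3 (2->3 ok)
  t5 'x' -> {0,3}, take 3 (3->3 ok)
  t6 'x' -> {0,3}, take 0 (3->0 ok)
  t7 'z' -> {2}, take 2 (0->2 ok)
  t8 'x' -> {0,3}, take 3 (2->3 ok)
  t9 'z' -> {2}, take 2 (3->2 ok)
  t10 'y' -> {1}, take 1 (2->1 ok)
  t11 'x' -> {0,3}, take 3 (1->3 ok)
  t12 'z' -> {2}, take 2 (3->2 ok)
  t13 'x' -> {0,3}, take 0 (2->0 ok)
  t14 'x' -> {0,3}, take 0 (0->0 ok)
  t15 'x' -> {0,3}, take 3 (0->3 ok)
  t16 'z' -> {2}, take 2 (3->2 ok)
  t17 'x' -> {0,3}, take 0 (2->0 ok)
  t18 'x' -> {0,3}, take 3 (0->3 ok)
  t19 'z' -> {2}, take 2 (3->2 ok)
  t20 'x' -> {0,3}, take 3 (2->3 ok)
  t21 'x' -> {0,3}, take 3 (3->3 ok)
  t22 'z' -> {2}, take 2 (3->2 ok)
  t23 'y' -> {1}, take 1 (2->1 ok)

0,3,3,2,3,3,0,2,3,2,1,3,2,0,0,3,2,0,3,2,3,3,2,1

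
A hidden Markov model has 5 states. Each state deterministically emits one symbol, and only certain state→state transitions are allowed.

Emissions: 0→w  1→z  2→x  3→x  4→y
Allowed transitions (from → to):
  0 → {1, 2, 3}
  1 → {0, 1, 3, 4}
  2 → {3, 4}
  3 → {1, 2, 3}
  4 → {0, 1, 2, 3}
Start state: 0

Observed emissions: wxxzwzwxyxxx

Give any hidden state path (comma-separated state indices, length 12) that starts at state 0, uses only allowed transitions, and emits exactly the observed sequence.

  t0 'w' -> {0}, take 0 (start)
  t1 'x' -> {2,3}, take 2 (0->2 ok)
  t2 'x' -> {2,3}, take 3 (2->3 ok)
  t3 'z' -> {1}, take 1 (3->1 ok)
  t4 'w' -> {0}, take 0 (1->0 ok)
  t5 'z' -> {1}, take 1 (0->1 ok)
  t6 'w' -> {0}, take 0 (1->0 ok)
  t7 'x' -> {2,3}, take 2 (0->2 ok)
  t8 'y' -> {4}, take 4 (2->4 ok)
  t9 'x' -> {2,3}, take 3 (4->3 ok)
  t10 'x' -> {2,3}, take 2 (3->2 ok)
  t11 'x' -> {2,3}, take 3 (2->3 ok)

0,2,3,1,0,1,0,2,4,3,2,3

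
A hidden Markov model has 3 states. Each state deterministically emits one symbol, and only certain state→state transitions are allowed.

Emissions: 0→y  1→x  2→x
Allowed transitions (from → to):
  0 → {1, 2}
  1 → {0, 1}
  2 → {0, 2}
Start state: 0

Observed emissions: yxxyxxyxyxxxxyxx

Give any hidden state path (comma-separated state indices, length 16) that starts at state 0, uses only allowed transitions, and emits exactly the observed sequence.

0,2,2,0,1,1,0,2,0,1,1,1,1,0,1,1

  t0 'y' -> {0}, take 0 (start)
  t1 'x' -> {1,2}, take 2 (0->2 ok)
  t2 'x' -> {1,2}, take 2 (2->2 ok)
  t3 'y' -> {0}, take 0 (2->0 ok)
  t4 'x' -> {1,2}, take 1 (0->1 ok)
  t5 'x' -> {1,2}, take 1 (1->1 ok)
  t6 'y' -> {0}, take 0 (1->0 ok)
  t7 'x' -> {1,2}, take 2 (0->2 ok)
  t8 'y' -> {0}, take 0 (2->0 ok)
  t9 'x' -> {1,2}, take 1 (0->1 ok)
  t10 'x' -> {1,2}, take 1 (1->1 ok)
  t11 'x' -> {1,2}, take 1 (1->1 ok)
  t12 'x' -> {1,2}, take 1 (1->1 ok)
  t13 'y' -> {0}, take 0 (1->0 ok)
  t14 'x' -> {1,2}, take 1 (0->1 ok)
  t15 'x' -> {1,2}, take 1 (1->1 ok)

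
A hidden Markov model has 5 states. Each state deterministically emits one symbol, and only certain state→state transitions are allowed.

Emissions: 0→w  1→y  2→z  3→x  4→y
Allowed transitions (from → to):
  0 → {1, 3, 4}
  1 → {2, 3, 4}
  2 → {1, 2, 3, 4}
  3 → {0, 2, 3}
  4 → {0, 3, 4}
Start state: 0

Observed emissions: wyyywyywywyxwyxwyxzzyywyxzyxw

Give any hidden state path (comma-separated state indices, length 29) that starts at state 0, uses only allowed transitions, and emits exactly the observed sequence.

0,4,4,4,0,1,4,0,4,0,4,3,0,4,3,0,4,3,2,2,1,4,0,1,3,2,1,3,0

  pos 0: w in {0}, choose 0; start
  pos 1: y in {1,4}, choose 4; 0->4 ok
  pos 2: y in {1,4}, choose 4; 4->4 ok
  pos 3: y in {1,4}, choose 4; 4->4 ok
  pos 4: w in {0}, choose 0; 4->0 ok
  pos 5: y in {1,4}, choose 1; 0->1 ok
  pos 6: y in {1,4}, choose 4; 1->4 ok
  pos 7: w in {0}, choose 0; 4->0 ok
  pos 8: y in {1,4}, choose 4; 0->4 ok
  pos 9: w in {0}, choose 0; 4->0 ok
  pos 10: y in {1,4}, choose 4; 0->4 ok
  pos 11: x in {3}, choose 3; 4->3 ok
  pos 12: w in {0}, choose 0; 3->0 ok
  pos 13: y in {1,4}, choose 4; 0->4 ok
  pos 14: x in {3}, choose 3; 4->3 ok
  pos 15: w in {0}, choose 0; 3->0 ok
  pos 16: y in {1,4}, choose 4; 0->4 ok
  pos 17: x in {3}, choose 3; 4->3 ok
  pos 18: z in {2}, choose 2; 3->2 ok
  pos 19: z in {2}, choose 2; 2->2 ok
  pos 20: y in {1,4}, choose 1; 2->1 ok
  pos 21: y in {1,4}, choose 4; 1->4 ok
  pos 22: w in {0}, choose 0; 4->0 ok
  pos 23: y in {1,4}, choose 1; 0->1 ok
  pos 24: x in {3}, choose 3; 1->3 ok
  pos 25: z in {2}, choose 2; 3->2 ok
  pos 26: y in {1,4}, choose 1; 2->1 ok
  pos 27: x in {3}, choose 3; 1->3 ok
  pos 28: w in {0}, choose 0; 3->0 ok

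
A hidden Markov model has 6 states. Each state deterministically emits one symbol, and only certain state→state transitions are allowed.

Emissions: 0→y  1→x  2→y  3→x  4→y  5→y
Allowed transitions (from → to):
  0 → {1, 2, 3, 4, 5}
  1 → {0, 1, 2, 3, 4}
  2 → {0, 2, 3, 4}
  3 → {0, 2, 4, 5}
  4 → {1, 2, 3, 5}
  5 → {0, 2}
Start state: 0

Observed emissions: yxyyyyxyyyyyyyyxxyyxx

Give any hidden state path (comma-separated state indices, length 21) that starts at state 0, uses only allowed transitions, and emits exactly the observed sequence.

  pos 0: y in {0,2,4,5}, choose 0; start
  pos 1: x in {1,3}, choose 1; 0->1 ok
  pos 2: y in {0,2,4,5}, choose 4; 1->4 ok
  pos 3: y in {0,2,4,5}, choose 2; 4->2 ok
  pos 4: y in {0,2,4,5}, choose 2; 2->2 ok
  pos 5: y in {0,2,4,5}, choose 4; 2->4 ok
  pos 6: x in {1,3}, choose 3; 4->3 ok
  pos 7: y in {0,2,4,5}, choose 5; 3->5 ok
  pos 8: y in {0,2,4,5}, choose 2; 5->2 ok
  pos 9: y in {0,2,4,5}, choose 2; 2->2 ok
  pos 10: y in {0,2,4,5}, choose 2; 2->2 ok
  pos 11: y in {0,2,4,5}, choose 4; 2->4 ok
  pos 12: y in {0,2,4,5}, choose 5; 4->5 ok
  pos 13: y in {0,2,4,5}, choose 0; 5->0 ok
  pos 14: y in {0,2,4,5}, choose 4; 0->4 ok
  pos 15: x in {1,3}, choose 1; 4->1 ok
  pos 16: x in {1,3}, choose 3; 1->3 ok
  pos 17: y in {0,2,4,5}, choose 0; 3->0 ok
  pos 18: y in {0,2,4,5}, choose 4; 0->4 ok
  pos 19: x in {1,3}, choose 1; 4->1 ok
  pos 20: x in {1,3}, choose 1; 1->1 ok

0,1,4,2,2,4,3,5,2,2,2,4,5,0,4,1,3,0,4,1,1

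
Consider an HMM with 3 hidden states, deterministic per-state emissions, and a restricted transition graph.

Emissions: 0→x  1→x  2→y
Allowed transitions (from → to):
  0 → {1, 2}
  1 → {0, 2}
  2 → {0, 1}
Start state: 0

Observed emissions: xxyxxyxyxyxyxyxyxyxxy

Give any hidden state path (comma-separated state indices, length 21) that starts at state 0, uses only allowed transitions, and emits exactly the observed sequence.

0,1,2,0,1,2,0,2,1,2,0,2,1,2,0,2,0,2,0,1,2

  t0 'x' -> {0,1}, take 0 (start)
  t1 'x' -> {0,1}, take 1 (0->1 ok)
  t2 'y' -> {2}, take 2 (1->2 ok)
  t3 'x' -> {0,1}, take 0 (2->0 ok)
  t4 'x' -> {0,1}, take 1 (0->1 ok)
  t5 'y' -> {2}, take 2 (1->2 ok)
  t6 'x' -> {0,1}, take 0 (2->0 ok)
  t7 'y' -> {2}, take 2 (0->2 ok)
  t8 'x' -> {0,1}, take 1 (2->1 ok)
  t9 'y' -> {2}, take 2 (1->2 ok)
  t10 'x' -> {0,1}, take 0 (2->0 ok)
  t11 'y' -> {2}, take 2 (0->2 ok)
  t12 'x' -> {0,1}, take 1 (2->1 ok)
  t13 'y' -> {2}, take 2 (1->2 ok)
  t14 'x' -> {0,1}, take 0 (2->0 ok)
  t15 'y' -> {2}, take 2 (0->2 ok)
  t16 'x' -> {0,1}, take 0 (2->0 ok)
  t17 'y' -> {2}, take 2 (0->2 ok)
  t18 'x' -> {0,1}, take 0 (2->0 ok)
  t19 'x' -> {0,1}, take 1 (0->1 ok)
  t20 'y' -> {2}, take 2 (1->2 ok)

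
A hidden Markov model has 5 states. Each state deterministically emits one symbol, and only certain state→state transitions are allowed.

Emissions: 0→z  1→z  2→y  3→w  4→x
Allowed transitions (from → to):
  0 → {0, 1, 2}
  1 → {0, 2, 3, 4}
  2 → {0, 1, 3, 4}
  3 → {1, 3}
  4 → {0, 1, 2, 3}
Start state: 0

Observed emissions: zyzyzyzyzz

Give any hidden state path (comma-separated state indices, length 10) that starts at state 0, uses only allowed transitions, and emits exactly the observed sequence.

0,2,0,2,0,2,1,2,0,0

  pos 0: z in {0,1}, choose 0; start
  pos 1: y in {2}, choose 2; 0->2 ok
  pos 2: z in {0,1}, choose 0; 2->0 ok
  pos 3: y in {2}, choose 2; 0->2 ok
  pos 4: z in {0,1}, choose 0; 2->0 ok
  pos 5: y in {2}, choose 2; 0->2 ok
  pos 6: z in {0,1}, choose 1; 2->1 ok
  pos 7: y in {2}, choose 2; 1->2 ok
  pos 8: z in {0,1}, choose 0; 2->0 ok
  pos 9: z in {0,1}, choose 0; 0->0 ok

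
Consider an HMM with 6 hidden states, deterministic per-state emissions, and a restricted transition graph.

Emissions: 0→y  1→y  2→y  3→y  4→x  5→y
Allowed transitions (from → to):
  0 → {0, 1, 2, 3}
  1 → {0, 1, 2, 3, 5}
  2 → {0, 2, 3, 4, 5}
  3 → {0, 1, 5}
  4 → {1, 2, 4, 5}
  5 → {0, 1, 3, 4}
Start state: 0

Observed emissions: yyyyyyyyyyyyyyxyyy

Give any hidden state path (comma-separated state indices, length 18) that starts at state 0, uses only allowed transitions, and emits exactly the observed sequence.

  0: obs=y cand={0,1,2,3,5} pick 0 [start]
  1: obs=y cand={0,1,2,3,5} pick 2 [0->2 ok]
  2: obs=y cand={0,1,2,3,5} pick 0 [2->0 ok]
  3: obs=y cand={0,1,2,3,5} pick 3 [0->3 ok]
  4: obs=y cand={0,1,2,3,5} pick 0 [3->0 ok]
  5: obs=y cand={0,1,2,3,5} pick 2 [0->2 ok]
  6: obs=y cand={0,1,2,3,5} pick 3 [2->3 ok]
  7: obs=y cand={0,1,2,3,5} pick 5 [3->5 ok]
  8: obs=y cand={0,1,2,3,5} pick 1 [5->1 ok]
  9: obs=y cand={0,1,2,3,5} pick 0 [1->0 ok]
  10: obs=y cand={0,1,2,3,5} pick 1 [0->1 ok]
  11: obs=y cand={0,1,2,3,5} pick 0 [1->0 ok]
  12: obs=y cand={0,1,2,3,5} pick 0 [0->0 ok]
  13: obs=y cand={0,1,2,3,5} pick 2 [0->2 ok]
  14: obs=x cand={4} pick 4 [2->4 ok]
  15: obs=y cand={0,1,2,3,5} pick 5 [4->5 ok]
  16: obs=y cand={0,1,2,3,5} pick 0 [5->0 ok]
  17: obs=y cand={0,1,2,3,5} pick 2 [0->2 ok]

0,2,0,3,0,2,3,5,1,0,1,0,0,2,4,5,0,2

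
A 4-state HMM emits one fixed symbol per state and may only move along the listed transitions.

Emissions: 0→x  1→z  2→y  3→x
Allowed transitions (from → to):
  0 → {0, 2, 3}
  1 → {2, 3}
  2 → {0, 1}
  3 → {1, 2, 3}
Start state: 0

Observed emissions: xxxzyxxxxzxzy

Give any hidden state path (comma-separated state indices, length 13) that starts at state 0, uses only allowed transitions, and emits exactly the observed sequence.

0,0,3,1,2,0,0,3,3,1,3,1,2

  0: obs=x cand={0,3} pick 0 [start]
  1: obs=x cand={0,3} pick 0 [0->0 ok]
  2: obs=x cand={0,3} pick 3 [0->3 ok]
  3: obs=z cand={1} pick 1 [3->1 ok]
  4: obs=y cand={2} pick 2 [1->2 ok]
  5: obs=x cand={0,3} pick 0 [2->0 ok]
  6: obs=x cand={0,3} pick 0 [0->0 ok]
  7: obs=x cand={0,3} pick 3 [0->3 ok]
  8: obs=x cand={0,3} pick 3 [3->3 ok]
  9: obs=z cand={1} pick 1 [3->1 ok]
  10: obs=x cand={0,3} pick 3 [1->3 ok]
  11: obs=z cand={1} pick 1 [3->1 ok]
  12: obs=y cand={2} pick 2 [1->2 ok]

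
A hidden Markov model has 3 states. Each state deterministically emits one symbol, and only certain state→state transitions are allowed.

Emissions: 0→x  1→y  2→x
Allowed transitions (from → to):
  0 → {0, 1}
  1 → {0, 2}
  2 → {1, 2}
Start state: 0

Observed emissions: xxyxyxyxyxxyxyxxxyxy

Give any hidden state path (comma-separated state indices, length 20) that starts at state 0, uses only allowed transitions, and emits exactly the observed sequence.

0,0,1,2,1,0,1,2,1,0,0,1,0,1,2,2,2,1,2,1

  0: obs=x cand={0,2} pick 0 [start]
  1: obs=x cand={0,2} pick 0 [0->0 ok]
  2: obs=y cand={1} pick 1 [0->1 ok]
  3: obs=x cand={0,2} pick 2 [1->2 ok]
  4: obs=y cand={1} pick 1 [2->1 ok]
  5: obs=x cand={0,2} pick 0 [1->0 ok]
  6: obs=y cand={1} pick 1 [0->1 ok]
  7: obs=x cand={0,2} pick 2 [1->2 ok]
  8: obs=y cand={1} pick 1 [2->1 ok]
  9: obs=x cand={0,2} pick 0 [1->0 ok]
  10: obs=x cand={0,2} pick 0 [0->0 ok]
  11: obs=y cand={1} pick 1 [0->1 ok]
  12: obs=x cand={0,2} pick 0 [1->0 ok]
  13: obs=y cand={1} pick 1 [0->1 ok]
  14: obs=x cand={0,2} pick 2 [1->2 ok]
  15: obs=x cand={0,2} pick 2 [2->2 ok]
  16: obs=x cand={0,2} pick 2 [2->2 ok]
  17: obs=y cand={1} pick 1 [2->1 ok]
  18: obs=x cand={0,2} pick 2 [1->2 ok]
  19: obs=y cand={1} pick 1 [2->1 ok]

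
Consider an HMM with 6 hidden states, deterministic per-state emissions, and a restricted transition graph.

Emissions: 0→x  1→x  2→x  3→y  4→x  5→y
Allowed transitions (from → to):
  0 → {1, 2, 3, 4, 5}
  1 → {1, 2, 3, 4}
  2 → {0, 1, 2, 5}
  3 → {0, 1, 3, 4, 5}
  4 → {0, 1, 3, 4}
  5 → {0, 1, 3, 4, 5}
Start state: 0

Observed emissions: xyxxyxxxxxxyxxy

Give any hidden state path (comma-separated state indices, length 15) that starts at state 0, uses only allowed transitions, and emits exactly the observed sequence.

0,3,0,1,3,0,1,2,2,2,2,5,4,0,3

  0: obs=x cand={0,1,2,4} pick 0 [start]
  1: obs=y cand={3,5} pick 3 [0->3 ok]
  2: obs=x cand={0,1,2,4} pick 0 [3->0 ok]
  3: obs=x cand={0,1,2,4} pick 1 [0->1 ok]
  4: obs=y cand={3,5} pick 3 [1->3 ok]
  5: obs=x cand={0,1,2,4} pick 0 [3->0 ok]
  6: obs=x cand={0,1,2,4} pick 1 [0->1 ok]
  7: obs=x cand={0,1,2,4} pick 2 [1->2 ok]
  8: obs=x cand={0,1,2,4} pick 2 [2->2 ok]
  9: obs=x cand={0,1,2,4} pick 2 [2->2 ok]
  10: obs=x cand={0,1,2,4} pick 2 [2->2 ok]
  11: obs=y cand={3,5} pick 5 [2->5 ok]
  12: obs=x cand={0,1,2,4} pick 4 [5->4 ok]
  13: obs=x cand={0,1,2,4} pick 0 [4->0 ok]
  14: obs=y cand={3,5} pick 3 [0->3 ok]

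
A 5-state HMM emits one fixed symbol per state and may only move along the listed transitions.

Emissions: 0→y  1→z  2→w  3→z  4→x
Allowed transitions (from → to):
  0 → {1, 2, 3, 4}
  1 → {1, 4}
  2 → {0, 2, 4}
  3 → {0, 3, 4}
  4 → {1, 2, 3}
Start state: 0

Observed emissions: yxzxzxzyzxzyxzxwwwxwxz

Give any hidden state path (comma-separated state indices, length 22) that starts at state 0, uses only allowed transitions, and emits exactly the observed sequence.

  0: obs=y cand={0} pick 0 [start]
  1: obs=x cand={4} pick 4 [0->4 ok]
  2: obs=z cand={1,3} pick 3 [4->3 ok]
  3: obs=x cand={4} pick 4 [3->4 ok]
  4: obs=z cand={1,3} pick 1 [4->1 ok]
  5: obs=x cand={4} pick 4 [1->4 ok]
  6: obs=z cand={1,3} pick 3 [4->3 ok]
  7: obs=y cand={0} pick 0 [3->0 ok]
  8: obs=z cand={1,3} pick 1 [0->1 ok]
  9: obs=x cand={4} pick 4 [1->4 ok]
  10: obs=z cand={1,3} pick 3 [4->3 ok]
  11: obs=y cand={0} pick 0 [3->0 ok]
  12: obs=x cand={4} pick 4 [0->4 ok]
  13: obs=z cand={1,3} pick 3 [4->3 ok]
  14: obs=x cand={4} pick 4 [3->4 ok]
  15: obs=w cand={2} pick 2 [4->2 ok]
  16: obs=w cand={2} pick 2 [2->2 ok]
  17: obs=w cand={2} pick 2 [2->2 ok]
  18: obs=x cand={4} pick 4 [2->4 ok]
  19: obs=w cand={2} pick 2 [4->2 ok]
  20: obs=x cand={4} pick 4 [2->4 ok]
  21: obs=z cand={1,3} pick 3 [4->3 ok]

0,4,3,4,1,4,3,0,1,4,3,0,4,3,4,2,2,2,4,2,4,3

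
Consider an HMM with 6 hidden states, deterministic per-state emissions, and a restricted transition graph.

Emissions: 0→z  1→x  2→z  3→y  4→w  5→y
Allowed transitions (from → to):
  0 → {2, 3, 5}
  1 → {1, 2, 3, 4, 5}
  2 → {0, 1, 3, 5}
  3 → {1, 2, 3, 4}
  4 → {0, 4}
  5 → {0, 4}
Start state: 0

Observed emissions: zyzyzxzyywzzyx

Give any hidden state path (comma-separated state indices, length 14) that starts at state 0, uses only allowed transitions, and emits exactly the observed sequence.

  0: obs=z cand={0,2} pick 0 [start]
  1: obs=y cand={3,5} pick 5 [0->5 ok]
  2: obs=z cand={0,2} pick 0 [5->0 ok]
  3: obs=y cand={3,5} pick 3 [0->3 ok]
  4: obs=z cand={0,2} pick 2 [3->2 ok]
  5: obs=x cand={1} pick 1 [2->1 ok]
  6: obs=z cand={0,2} pick 2 [1->2 ok]
  7: obs=y cand={3,5} pick 3 [2->3 ok]
  8: obs=y cand={3,5} pick 3 [3->3 ok]
  9: obs=w cand={4} pick 4 [3->4 ok]
  10: obs=z cand={0,2} pick 0 [4->0 ok]
  11: obs=z cand={0,2} pick 2 [0->2 ok]
  12: obs=y cand={3,5} pick 3 [2->3 ok]
  13: obs=x cand={1} pick 1 [3->1 ok]

0,5,0,3,2,1,2,3,3,4,0,2,3,1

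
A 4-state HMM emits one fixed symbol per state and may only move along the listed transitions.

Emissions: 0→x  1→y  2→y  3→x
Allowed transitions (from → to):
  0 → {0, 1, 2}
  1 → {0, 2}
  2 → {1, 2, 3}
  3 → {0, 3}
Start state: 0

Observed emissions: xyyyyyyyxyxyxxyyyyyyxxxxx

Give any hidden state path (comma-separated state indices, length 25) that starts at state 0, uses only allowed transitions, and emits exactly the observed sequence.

  t0 'x' -> {0,3}, take 0 (start)
  t1 'y' -> {1,2}, take 1 (0->1 ok)
  t2 'y' -> {1,2}, take 2 (1->2 ok)
  t3 'y' -> {1,2}, take 1 (2->1 ok)
  t4 'y' -> {1,2}, take 2 (1->2 ok)
  t5 'y' -> {1,2}, take 1 (2->1 ok)
  t6 'y' -> {1,2}, take 2 (1->2 ok)
  t7 'y' -> {1,2}, take 1 (2->1 ok)
  t8 'x' -> {0,3}, take 0 (1->0 ok)
  t9 'y' -> {1,2}, take 1 (0->1 ok)
  t10 'x' -> {0,3}, take 0 (1->0 ok)
  t11 'y' -> {1,2}, take 2 (0->2 ok)
  t12 'x' -> {0,3}, take 3 (2->3 ok)
  t13 'x' -> {0,3}, take 0 (3->0 ok)
  t14 'y' -> {1,2}, take 2 (0->2 ok)
  t15 'y' -> {1,2}, take 2 (2->2 ok)
  t16 'y' -> {1,2}, take 1 (2->1 ok)
  t17 'y' -> {1,2}, take 2 (1->2 ok)
  t18 'y' -> {1,2}, take 1 (2->1 ok)
  t19 'y' -> {1,2}, take 2 (1->2 ok)
  t20 'x' -> {0,3}, take 3 (2->3 ok)
  t21 'x' -> {0,3}, take 0 (3->0 ok)
  t22 'x' -> {0,3}, take 0 (0->0 ok)
  t23 'x' -> {0,3}, take 0 (0->0 ok)
  t24 'x' -> {0,3}, take 0 (0->0 ok)

0,1,2,1,2,1,2,1,0,1,0,2,3,0,2,2,1,2,1,2,3,0,0,0,0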